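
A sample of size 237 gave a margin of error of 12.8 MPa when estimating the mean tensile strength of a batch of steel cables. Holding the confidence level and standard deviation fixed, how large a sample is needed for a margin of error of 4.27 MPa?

2130

Margin of error scales as 1/√n, so n₂ = n₁·(E₁/E₂)².
n₂ = 237 × (12.8/4.27)² = 237 × 8.986 = 2129.68
Round up: n₂ = 2130.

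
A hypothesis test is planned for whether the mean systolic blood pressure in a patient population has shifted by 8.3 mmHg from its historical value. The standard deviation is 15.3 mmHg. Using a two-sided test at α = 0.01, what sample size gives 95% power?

For a one-sample z-test, n = ((z_{α/2} + z_β)·σ/δ)².
z_{α/2} = 2.576 (two-sided α = 0.01); z_β = 1.645 (power 95% → β = 0.05).
n = (4.221 × 15.3 / 8.3)² = 60.54
Round up: n = 61.

61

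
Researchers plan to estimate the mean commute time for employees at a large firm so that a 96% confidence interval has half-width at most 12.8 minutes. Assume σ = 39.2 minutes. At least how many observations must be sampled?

40

For a mean, the margin of error is E = z·σ/√n, so n = (zσ/E)².
At 96% confidence, z = 2.054.
n = (2.054 × 39.2 / 12.8)² = 39.57
Round up: n = 40.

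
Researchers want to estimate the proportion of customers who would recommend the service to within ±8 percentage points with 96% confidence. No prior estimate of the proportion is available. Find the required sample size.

165

For a proportion with margin E = 0.08 at 96% confidence, z = 2.054.
With no prior estimate, use p = 0.5, which maximizes p(1−p) at 0.25.
n = 0.25 × (z/E)² = 0.25 × (2.054/0.08)² = 164.80
Round up: n = 165.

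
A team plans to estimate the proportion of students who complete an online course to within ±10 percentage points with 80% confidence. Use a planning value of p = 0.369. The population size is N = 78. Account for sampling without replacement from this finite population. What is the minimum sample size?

For a proportion with margin E = 0.1 at 80% confidence, z = 1.282.
n = p̂(1−p̂)(z/E)² = 0.369 × 0.631 × (1.282/0.1)² = 38.27 — call this n₀.
Finite-population correction with N = 78: n = n₀ / (1 + (n₀−1)/N) = 38.27 / 1.478 = 25.89
Round up: n = 26.

26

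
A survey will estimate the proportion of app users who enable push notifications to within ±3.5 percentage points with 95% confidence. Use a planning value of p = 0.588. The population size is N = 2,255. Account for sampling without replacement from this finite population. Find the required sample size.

569

For a proportion with margin E = 0.035 at 95% confidence, z = 1.960.
n = p̂(1−p̂)(z/E)² = 0.588 × 0.412 × (1.960/0.035)² = 759.71 — call this n₀.
Finite-population correction with N = 2,255: n = n₀ / (1 + (n₀−1)/N) = 759.71 / 1.336 = 568.65
Round up: n = 569.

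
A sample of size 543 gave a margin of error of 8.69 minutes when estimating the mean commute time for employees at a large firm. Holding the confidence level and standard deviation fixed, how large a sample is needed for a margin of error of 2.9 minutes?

4876

Margin of error scales as 1/√n, so n₂ = n₁·(E₁/E₂)².
n₂ = 543 × (8.69/2.9)² = 543 × 8.979 = 4875.60
Round up: n₂ = 4876.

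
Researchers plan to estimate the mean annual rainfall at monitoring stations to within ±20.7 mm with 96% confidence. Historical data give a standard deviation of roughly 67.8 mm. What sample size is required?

n = 46

For a mean, the margin of error is E = z·σ/√n, so n = (zσ/E)².
At 96% confidence, z = 2.054.
n = (2.054 × 67.8 / 20.7)² = 45.26
Round up: n = 46.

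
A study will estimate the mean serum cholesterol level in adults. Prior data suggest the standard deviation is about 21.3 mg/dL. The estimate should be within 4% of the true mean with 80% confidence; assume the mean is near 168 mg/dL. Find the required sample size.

n = 17

For a mean, the margin of error is E = z·σ/√n, so n = (zσ/E)².
At 80% confidence, z = 1.282.
E = 4% of 168 = 6.72 mg/dL.
n = (1.282 × 21.3 / 6.72)² = 16.51
Round up: n = 17.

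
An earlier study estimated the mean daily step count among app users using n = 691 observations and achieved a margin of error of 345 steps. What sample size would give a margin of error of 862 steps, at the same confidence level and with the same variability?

111

Margin of error scales as 1/√n, so n₂ = n₁·(E₁/E₂)².
n₂ = 691 × (345/862)² = 691 × 0.1602 = 110.70
Round up: n₂ = 111.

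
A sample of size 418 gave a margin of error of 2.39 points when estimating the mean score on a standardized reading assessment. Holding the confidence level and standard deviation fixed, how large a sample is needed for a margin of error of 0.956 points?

Margin of error scales as 1/√n, so n₂ = n₁·(E₁/E₂)².
n₂ = 418 × (2.39/0.956)² = 418 × 6.25 = 2612.50
Round up: n₂ = 2613.

2613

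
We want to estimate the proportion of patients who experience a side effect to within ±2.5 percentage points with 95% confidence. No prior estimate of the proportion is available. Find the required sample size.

n = 1537

For a proportion with margin E = 0.025 at 95% confidence, z = 1.960.
With no prior estimate, use p = 0.5, which maximizes p(1−p) at 0.25.
n = 0.25 × (z/E)² = 0.25 × (1.960/0.025)² = 1536.64
Round up: n = 1537.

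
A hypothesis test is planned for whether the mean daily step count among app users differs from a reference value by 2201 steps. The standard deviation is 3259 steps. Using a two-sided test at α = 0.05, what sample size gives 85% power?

For a one-sample z-test, n = ((z_{α/2} + z_β)·σ/δ)².
z_{α/2} = 1.960 (two-sided α = 0.05); z_β = 1.036 (power 85% → β = 0.15).
n = (2.996 × 3259 / 2201)² = 19.68
Round up: n = 20.

20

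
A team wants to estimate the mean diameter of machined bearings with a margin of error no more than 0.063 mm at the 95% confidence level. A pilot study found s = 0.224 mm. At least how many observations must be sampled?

For a mean, the margin of error is E = z·σ/√n, so n = (zσ/E)².
At 95% confidence, z = 1.960.
n = (1.960 × 0.224 / 0.063)² = 48.57
Round up: n = 49.

n = 49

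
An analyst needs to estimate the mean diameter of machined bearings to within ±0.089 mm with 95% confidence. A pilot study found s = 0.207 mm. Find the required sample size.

21

For a mean, the margin of error is E = z·σ/√n, so n = (zσ/E)².
At 95% confidence, z = 1.960.
n = (1.960 × 0.207 / 0.089)² = 20.78
Round up: n = 21.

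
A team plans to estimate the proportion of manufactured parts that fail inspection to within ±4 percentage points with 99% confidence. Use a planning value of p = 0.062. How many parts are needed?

242

For a proportion with margin E = 0.04 at 99% confidence, z = 2.576.
n = p̂(1−p̂)(z/E)² = 0.062 × 0.938 × (2.576/0.04)² = 241.19
Round up: n = 242.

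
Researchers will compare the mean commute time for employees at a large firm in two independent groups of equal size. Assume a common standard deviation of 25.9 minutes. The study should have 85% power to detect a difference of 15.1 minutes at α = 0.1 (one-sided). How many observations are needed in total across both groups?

For two equal groups, n per group = 2·((z_α + z_β)·σ/δ)².
z_α = 1.282; z_β = 1.036 (power 85%).
n = 2 × (2.318 × 25.9 / 15.1)² = 2 × 15.81 = 31.62
Round up: n = 32 per group.
Total across both groups: 2 × 32 = 64.

64 total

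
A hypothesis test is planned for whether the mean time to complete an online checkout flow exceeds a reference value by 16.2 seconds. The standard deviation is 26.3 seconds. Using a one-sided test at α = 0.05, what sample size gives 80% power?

For a one-sample z-test, n = ((z_α + z_β)·σ/δ)².
z_α = 1.645 (one-sided α = 0.05); z_β = 0.842 (power 80% → β = 0.2).
n = (2.487 × 26.3 / 16.2)² = 16.30
Round up: n = 17.

17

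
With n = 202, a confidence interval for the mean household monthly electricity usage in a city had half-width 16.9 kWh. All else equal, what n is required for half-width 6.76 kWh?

Margin of error scales as 1/√n, so n₂ = n₁·(E₁/E₂)².
n₂ = 202 × (16.9/6.76)² = 202 × 6.25 = 1262.50
Round up: n₂ = 1263.

1263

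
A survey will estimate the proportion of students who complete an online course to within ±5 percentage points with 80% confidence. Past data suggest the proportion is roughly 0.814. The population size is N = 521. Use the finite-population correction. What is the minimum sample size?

84

For a proportion with margin E = 0.05 at 80% confidence, z = 1.282.
n = p̂(1−p̂)(z/E)² = 0.814 × 0.186 × (1.282/0.05)² = 99.53 — call this n₀.
Finite-population correction with N = 521: n = n₀ / (1 + (n₀−1)/N) = 99.53 / 1.189 = 83.71
Round up: n = 84.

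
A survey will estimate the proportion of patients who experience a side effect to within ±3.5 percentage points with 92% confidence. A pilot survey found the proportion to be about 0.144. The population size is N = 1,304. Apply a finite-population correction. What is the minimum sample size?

250

For a proportion with margin E = 0.035 at 92% confidence, z = 1.751.
n = p̂(1−p̂)(z/E)² = 0.144 × 0.856 × (1.751/0.035)² = 308.51 — call this n₀.
Finite-population correction with N = 1,304: n = n₀ / (1 + (n₀−1)/N) = 308.51 / 1.236 = 249.60
Round up: n = 250.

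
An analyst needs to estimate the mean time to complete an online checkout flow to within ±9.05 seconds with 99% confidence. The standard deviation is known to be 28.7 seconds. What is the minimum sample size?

For a mean, the margin of error is E = z·σ/√n, so n = (zσ/E)².
At 99% confidence, z = 2.576.
n = (2.576 × 28.7 / 9.05)² = 66.74
Round up: n = 67.

n = 67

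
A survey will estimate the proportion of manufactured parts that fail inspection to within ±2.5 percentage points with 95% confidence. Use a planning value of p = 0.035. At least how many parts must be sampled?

For a proportion with margin E = 0.025 at 95% confidence, z = 1.960.
n = p̂(1−p̂)(z/E)² = 0.035 × 0.965 × (1.960/0.025)² = 207.60
Round up: n = 208.

n = 208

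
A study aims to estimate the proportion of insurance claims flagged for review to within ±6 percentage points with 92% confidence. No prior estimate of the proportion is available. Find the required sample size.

213

For a proportion with margin E = 0.06 at 92% confidence, z = 1.751.
With no prior estimate, use p = 0.5, which maximizes p(1−p) at 0.25.
n = 0.25 × (z/E)² = 0.25 × (1.751/0.06)² = 212.92
Round up: n = 213.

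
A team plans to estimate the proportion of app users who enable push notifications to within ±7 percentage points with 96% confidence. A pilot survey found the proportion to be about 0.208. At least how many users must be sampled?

142

For a proportion with margin E = 0.07 at 96% confidence, z = 2.054.
n = p̂(1−p̂)(z/E)² = 0.208 × 0.792 × (2.054/0.07)² = 141.84
Round up: n = 142.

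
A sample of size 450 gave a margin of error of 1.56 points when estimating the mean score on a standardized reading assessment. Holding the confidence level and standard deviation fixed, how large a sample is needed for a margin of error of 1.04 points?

n = 1013

Margin of error scales as 1/√n, so n₂ = n₁·(E₁/E₂)².
n₂ = 450 × (1.56/1.04)² = 450 × 2.25 = 1012.50
Round up: n₂ = 1013.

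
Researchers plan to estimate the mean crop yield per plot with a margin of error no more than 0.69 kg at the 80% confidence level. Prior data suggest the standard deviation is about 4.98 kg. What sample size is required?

86

For a mean, the margin of error is E = z·σ/√n, so n = (zσ/E)².
At 80% confidence, z = 1.282.
n = (1.282 × 4.98 / 0.69)² = 85.61
Round up: n = 86.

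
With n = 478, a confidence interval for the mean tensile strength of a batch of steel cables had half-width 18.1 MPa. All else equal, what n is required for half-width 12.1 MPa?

1070

Margin of error scales as 1/√n, so n₂ = n₁·(E₁/E₂)².
n₂ = 478 × (18.1/12.1)² = 478 × 2.238 = 1069.76
Round up: n₂ = 1070.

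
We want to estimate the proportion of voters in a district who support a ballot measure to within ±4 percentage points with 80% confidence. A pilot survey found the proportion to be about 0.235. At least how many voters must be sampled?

185

For a proportion with margin E = 0.04 at 80% confidence, z = 1.282.
n = p̂(1−p̂)(z/E)² = 0.235 × 0.765 × (1.282/0.04)² = 184.67
Round up: n = 185.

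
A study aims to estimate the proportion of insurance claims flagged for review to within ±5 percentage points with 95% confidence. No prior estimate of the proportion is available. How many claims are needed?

385

For a proportion with margin E = 0.05 at 95% confidence, z = 1.960.
With no prior estimate, use p = 0.5, which maximizes p(1−p) at 0.25.
n = 0.25 × (z/E)² = 0.25 × (1.960/0.05)² = 384.16
Round up: n = 385.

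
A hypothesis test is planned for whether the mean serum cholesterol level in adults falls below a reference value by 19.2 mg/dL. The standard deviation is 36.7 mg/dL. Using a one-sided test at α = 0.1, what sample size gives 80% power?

For a one-sample z-test, n = ((z_α + z_β)·σ/δ)².
z_α = 1.282 (one-sided α = 0.1); z_β = 0.842 (power 80% → β = 0.2).
n = (2.124 × 36.7 / 19.2)² = 16.48
Round up: n = 17.

17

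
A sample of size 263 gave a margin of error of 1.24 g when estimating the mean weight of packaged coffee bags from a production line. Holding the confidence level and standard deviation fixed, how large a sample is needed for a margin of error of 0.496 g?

1644

Margin of error scales as 1/√n, so n₂ = n₁·(E₁/E₂)².
n₂ = 263 × (1.24/0.496)² = 263 × 6.25 = 1643.75
Round up: n₂ = 1644.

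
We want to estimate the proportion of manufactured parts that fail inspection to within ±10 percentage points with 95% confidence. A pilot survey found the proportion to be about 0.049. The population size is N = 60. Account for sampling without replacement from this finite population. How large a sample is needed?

For a proportion with margin E = 0.1 at 95% confidence, z = 1.960.
n = p̂(1−p̂)(z/E)² = 0.049 × 0.951 × (1.960/0.1)² = 17.90 — call this n₀.
Finite-population correction with N = 60: n = n₀ / (1 + (n₀−1)/N) = 17.90 / 1.282 = 13.96
Round up: n = 14.

14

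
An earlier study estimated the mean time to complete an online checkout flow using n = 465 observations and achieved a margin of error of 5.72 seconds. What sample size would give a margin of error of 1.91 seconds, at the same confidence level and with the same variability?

4171

Margin of error scales as 1/√n, so n₂ = n₁·(E₁/E₂)².
n₂ = 465 × (5.72/1.91)² = 465 × 8.969 = 4170.59
Round up: n₂ = 4171.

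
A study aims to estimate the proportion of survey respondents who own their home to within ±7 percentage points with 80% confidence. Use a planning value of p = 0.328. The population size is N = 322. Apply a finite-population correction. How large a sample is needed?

n = 61

For a proportion with margin E = 0.07 at 80% confidence, z = 1.282.
n = p̂(1−p̂)(z/E)² = 0.328 × 0.672 × (1.282/0.07)² = 73.93 — call this n₀.
Finite-population correction with N = 322: n = n₀ / (1 + (n₀−1)/N) = 73.93 / 1.226 = 60.30
Round up: n = 61.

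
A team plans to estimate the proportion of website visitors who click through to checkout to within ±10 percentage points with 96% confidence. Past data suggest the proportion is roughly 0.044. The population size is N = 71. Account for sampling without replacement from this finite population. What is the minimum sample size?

15

For a proportion with margin E = 0.1 at 96% confidence, z = 2.054.
n = p̂(1−p̂)(z/E)² = 0.044 × 0.956 × (2.054/0.1)² = 17.75 — call this n₀.
Finite-population correction with N = 71: n = n₀ / (1 + (n₀−1)/N) = 17.75 / 1.236 = 14.36
Round up: n = 15.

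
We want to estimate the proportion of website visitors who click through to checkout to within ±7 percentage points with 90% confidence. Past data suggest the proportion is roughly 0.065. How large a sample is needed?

34

For a proportion with margin E = 0.07 at 90% confidence, z = 1.645.
n = p̂(1−p̂)(z/E)² = 0.065 × 0.935 × (1.645/0.07)² = 33.56
Round up: n = 34.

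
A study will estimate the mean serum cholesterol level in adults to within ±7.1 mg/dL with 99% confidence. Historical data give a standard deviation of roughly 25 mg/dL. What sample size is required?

For a mean, the margin of error is E = z·σ/√n, so n = (zσ/E)².
At 99% confidence, z = 2.576.
n = (2.576 × 25 / 7.1)² = 82.27
Round up: n = 83.

83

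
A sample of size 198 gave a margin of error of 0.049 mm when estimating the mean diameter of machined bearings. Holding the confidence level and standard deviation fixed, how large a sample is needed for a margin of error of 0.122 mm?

Margin of error scales as 1/√n, so n₂ = n₁·(E₁/E₂)².
n₂ = 198 × (0.049/0.122)² = 198 × 0.1613 = 31.94
Round up: n₂ = 32.

n = 32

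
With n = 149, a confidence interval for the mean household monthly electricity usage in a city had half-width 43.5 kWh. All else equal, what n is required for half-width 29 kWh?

Margin of error scales as 1/√n, so n₂ = n₁·(E₁/E₂)².
n₂ = 149 × (43.5/29)² = 149 × 2.25 = 335.25
Round up: n₂ = 336.

336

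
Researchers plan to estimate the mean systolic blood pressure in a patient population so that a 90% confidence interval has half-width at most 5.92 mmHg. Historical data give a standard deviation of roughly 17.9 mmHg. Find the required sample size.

For a mean, the margin of error is E = z·σ/√n, so n = (zσ/E)².
At 90% confidence, z = 1.645.
n = (1.645 × 17.9 / 5.92)² = 24.74
Round up: n = 25.

25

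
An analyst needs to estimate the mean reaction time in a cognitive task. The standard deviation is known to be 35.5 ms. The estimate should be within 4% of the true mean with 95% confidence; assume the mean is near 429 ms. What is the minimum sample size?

17

For a mean, the margin of error is E = z·σ/√n, so n = (zσ/E)².
At 95% confidence, z = 1.960.
E = 4% of 429 = 17.16 ms.
n = (1.960 × 35.5 / 17.16)² = 16.44
Round up: n = 17.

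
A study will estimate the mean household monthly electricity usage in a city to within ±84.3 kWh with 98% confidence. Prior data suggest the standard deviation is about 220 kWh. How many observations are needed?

37

For a mean, the margin of error is E = z·σ/√n, so n = (zσ/E)².
At 98% confidence, z = 2.326.
n = (2.326 × 220 / 84.3)² = 36.85
Round up: n = 37.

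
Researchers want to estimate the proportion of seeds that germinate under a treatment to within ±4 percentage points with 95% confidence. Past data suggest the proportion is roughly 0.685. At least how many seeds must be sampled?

For a proportion with margin E = 0.04 at 95% confidence, z = 1.960.
n = p̂(1−p̂)(z/E)² = 0.685 × 0.315 × (1.960/0.04)² = 518.08
Round up: n = 519.

519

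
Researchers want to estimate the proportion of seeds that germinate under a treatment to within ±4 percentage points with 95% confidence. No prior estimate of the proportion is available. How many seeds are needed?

For a proportion with margin E = 0.04 at 95% confidence, z = 1.960.
With no prior estimate, use p = 0.5, which maximizes p(1−p) at 0.25.
n = 0.25 × (z/E)² = 0.25 × (1.960/0.04)² = 600.25
Round up: n = 601.

n = 601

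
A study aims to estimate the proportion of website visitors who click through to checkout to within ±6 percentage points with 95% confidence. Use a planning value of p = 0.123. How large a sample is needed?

For a proportion with margin E = 0.06 at 95% confidence, z = 1.960.
n = p̂(1−p̂)(z/E)² = 0.123 × 0.877 × (1.960/0.06)² = 115.11
Round up: n = 116.

116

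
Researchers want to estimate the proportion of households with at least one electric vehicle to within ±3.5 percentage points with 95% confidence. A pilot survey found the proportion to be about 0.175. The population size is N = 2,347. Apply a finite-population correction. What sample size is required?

n = 380

For a proportion with margin E = 0.035 at 95% confidence, z = 1.960.
n = p̂(1−p̂)(z/E)² = 0.175 × 0.825 × (1.960/0.035)² = 452.76 — call this n₀.
Finite-population correction with N = 2,347: n = n₀ / (1 + (n₀−1)/N) = 452.76 / 1.192 = 379.83
Round up: n = 380.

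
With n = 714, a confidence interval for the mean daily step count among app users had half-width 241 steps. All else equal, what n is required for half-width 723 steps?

n = 80

Margin of error scales as 1/√n, so n₂ = n₁·(E₁/E₂)².
n₂ = 714 × (241/723)² = 714 × 0.1111 = 79.33
Round up: n₂ = 80.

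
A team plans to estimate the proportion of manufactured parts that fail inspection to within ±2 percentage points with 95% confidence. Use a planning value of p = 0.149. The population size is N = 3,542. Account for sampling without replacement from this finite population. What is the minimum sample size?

For a proportion with margin E = 0.02 at 95% confidence, z = 1.960.
n = p̂(1−p̂)(z/E)² = 0.149 × 0.851 × (1.960/0.02)² = 1217.78 — call this n₀.
Finite-population correction with N = 3,542: n = n₀ / (1 + (n₀−1)/N) = 1217.78 / 1.344 = 906.09
Round up: n = 907.

907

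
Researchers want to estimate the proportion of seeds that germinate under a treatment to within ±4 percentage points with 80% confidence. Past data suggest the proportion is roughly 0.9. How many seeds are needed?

n = 93

For a proportion with margin E = 0.04 at 80% confidence, z = 1.282.
n = p̂(1−p̂)(z/E)² = 0.9 × 0.1 × (1.282/0.04)² = 92.45
Round up: n = 93.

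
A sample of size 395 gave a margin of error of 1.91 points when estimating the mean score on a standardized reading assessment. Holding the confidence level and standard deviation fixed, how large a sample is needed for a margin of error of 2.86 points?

n = 177

Margin of error scales as 1/√n, so n₂ = n₁·(E₁/E₂)².
n₂ = 395 × (1.91/2.86)² = 395 × 0.446 = 176.17
Round up: n₂ = 177.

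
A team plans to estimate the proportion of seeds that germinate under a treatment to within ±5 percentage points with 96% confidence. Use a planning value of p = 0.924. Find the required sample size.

For a proportion with margin E = 0.05 at 96% confidence, z = 2.054.
n = p̂(1−p̂)(z/E)² = 0.924 × 0.076 × (2.054/0.05)² = 118.51
Round up: n = 119.

n = 119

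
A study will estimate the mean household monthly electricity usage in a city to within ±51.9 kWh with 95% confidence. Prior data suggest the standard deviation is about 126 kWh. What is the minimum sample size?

For a mean, the margin of error is E = z·σ/√n, so n = (zσ/E)².
At 95% confidence, z = 1.960.
n = (1.960 × 126 / 51.9)² = 22.64
Round up: n = 23.

23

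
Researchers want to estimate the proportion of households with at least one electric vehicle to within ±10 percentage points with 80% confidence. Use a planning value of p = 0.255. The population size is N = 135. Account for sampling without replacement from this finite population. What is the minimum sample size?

For a proportion with margin E = 0.1 at 80% confidence, z = 1.282.
n = p̂(1−p̂)(z/E)² = 0.255 × 0.745 × (1.282/0.1)² = 31.22 — call this n₀.
Finite-population correction with N = 135: n = n₀ / (1 + (n₀−1)/N) = 31.22 / 1.224 = 25.51
Round up: n = 26.

n = 26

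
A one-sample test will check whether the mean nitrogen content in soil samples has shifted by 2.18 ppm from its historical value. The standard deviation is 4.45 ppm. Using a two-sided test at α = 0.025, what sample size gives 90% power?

For a one-sample z-test, n = ((z_{α/2} + z_β)·σ/δ)².
z_{α/2} = 2.241 (two-sided α = 0.025); z_β = 1.282 (power 90% → β = 0.1).
n = (3.523 × 4.45 / 2.18)² = 51.72
Round up: n = 52.

52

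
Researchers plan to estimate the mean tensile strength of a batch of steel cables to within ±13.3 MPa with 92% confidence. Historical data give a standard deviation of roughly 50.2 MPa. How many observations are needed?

44

For a mean, the margin of error is E = z·σ/√n, so n = (zσ/E)².
At 92% confidence, z = 1.751.
n = (1.751 × 50.2 / 13.3)² = 43.68
Round up: n = 44.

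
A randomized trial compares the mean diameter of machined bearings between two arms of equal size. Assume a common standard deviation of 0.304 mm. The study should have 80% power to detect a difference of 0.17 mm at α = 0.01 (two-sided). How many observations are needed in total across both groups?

For two equal groups, n per group = 2·((z_{α/2} + z_β)·σ/δ)².
z_{α/2} = 2.576; z_β = 0.842 (power 80%).
n = 2 × (3.418 × 0.304 / 0.17)² = 2 × 37.36 = 74.72
Round up: n = 75 per group.
Total across both groups: 2 × 75 = 150.

150 total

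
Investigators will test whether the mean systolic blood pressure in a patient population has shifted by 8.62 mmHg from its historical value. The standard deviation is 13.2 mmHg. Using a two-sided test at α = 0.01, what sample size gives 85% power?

31

For a one-sample z-test, n = ((z_{α/2} + z_β)·σ/δ)².
z_{α/2} = 2.576 (two-sided α = 0.01); z_β = 1.036 (power 85% → β = 0.15).
n = (3.612 × 13.2 / 8.62)² = 30.59
Round up: n = 31.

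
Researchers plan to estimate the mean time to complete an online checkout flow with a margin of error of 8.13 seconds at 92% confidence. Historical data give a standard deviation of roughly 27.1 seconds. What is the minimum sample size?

35

For a mean, the margin of error is E = z·σ/√n, so n = (zσ/E)².
At 92% confidence, z = 1.751.
n = (1.751 × 27.1 / 8.13)² = 34.07
Round up: n = 35.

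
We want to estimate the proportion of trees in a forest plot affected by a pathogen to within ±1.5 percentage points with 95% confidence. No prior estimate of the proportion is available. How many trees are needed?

n = 4269

For a proportion with margin E = 0.015 at 95% confidence, z = 1.960.
With no prior estimate, use p = 0.5, which maximizes p(1−p) at 0.25.
n = 0.25 × (z/E)² = 0.25 × (1.960/0.015)² = 4268.44
Round up: n = 4269.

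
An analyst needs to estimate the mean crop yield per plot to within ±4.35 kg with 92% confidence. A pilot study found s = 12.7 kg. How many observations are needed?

For a mean, the margin of error is E = z·σ/√n, so n = (zσ/E)².
At 92% confidence, z = 1.751.
n = (1.751 × 12.7 / 4.35)² = 26.13
Round up: n = 27.

27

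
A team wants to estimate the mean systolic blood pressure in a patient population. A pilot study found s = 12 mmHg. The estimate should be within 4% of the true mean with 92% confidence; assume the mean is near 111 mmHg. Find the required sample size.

n = 23

For a mean, the margin of error is E = z·σ/√n, so n = (zσ/E)².
At 92% confidence, z = 1.751.
E = 4% of 111 = 4.44 mmHg.
n = (1.751 × 12 / 4.44)² = 22.40
Round up: n = 23.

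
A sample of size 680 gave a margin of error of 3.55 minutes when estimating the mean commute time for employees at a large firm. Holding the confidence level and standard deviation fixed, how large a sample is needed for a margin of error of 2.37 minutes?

1526

Margin of error scales as 1/√n, so n₂ = n₁·(E₁/E₂)².
n₂ = 680 × (3.55/2.37)² = 680 × 2.244 = 1525.92
Round up: n₂ = 1526.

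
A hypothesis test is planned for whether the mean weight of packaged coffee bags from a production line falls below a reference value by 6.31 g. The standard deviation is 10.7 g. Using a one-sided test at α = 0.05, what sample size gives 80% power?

For a one-sample z-test, n = ((z_α + z_β)·σ/δ)².
z_α = 1.645 (one-sided α = 0.05); z_β = 0.842 (power 80% → β = 0.2).
n = (2.487 × 10.7 / 6.31)² = 17.79
Round up: n = 18.

n = 18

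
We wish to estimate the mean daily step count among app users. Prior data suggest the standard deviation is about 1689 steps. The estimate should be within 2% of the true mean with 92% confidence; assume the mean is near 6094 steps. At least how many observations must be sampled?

n = 589

For a mean, the margin of error is E = z·σ/√n, so n = (zσ/E)².
At 92% confidence, z = 1.751.
E = 2% of 6094 = 121.9 steps.
n = (1.751 × 1689 / 121.9)² = 588.80
Round up: n = 589.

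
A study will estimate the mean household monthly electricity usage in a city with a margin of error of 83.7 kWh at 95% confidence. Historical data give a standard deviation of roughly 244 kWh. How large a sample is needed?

33

For a mean, the margin of error is E = z·σ/√n, so n = (zσ/E)².
At 95% confidence, z = 1.960.
n = (1.960 × 244 / 83.7)² = 32.65
Round up: n = 33.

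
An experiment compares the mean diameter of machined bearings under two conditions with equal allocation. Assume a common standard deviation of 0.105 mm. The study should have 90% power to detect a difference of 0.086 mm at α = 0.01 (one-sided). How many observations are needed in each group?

39 per group

For two equal groups, n per group = 2·((z_α + z_β)·σ/δ)².
z_α = 2.326; z_β = 1.282 (power 90%).
n = 2 × (3.608 × 0.105 / 0.086)² = 2 × 19.41 = 38.82
Round up: n = 39 per group.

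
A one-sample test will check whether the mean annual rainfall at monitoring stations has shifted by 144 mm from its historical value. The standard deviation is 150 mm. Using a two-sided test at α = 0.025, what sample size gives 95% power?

17

For a one-sample z-test, n = ((z_{α/2} + z_β)·σ/δ)².
z_{α/2} = 2.241 (two-sided α = 0.025); z_β = 1.645 (power 95% → β = 0.05).
n = (3.886 × 150 / 144)² = 16.39
Round up: n = 17.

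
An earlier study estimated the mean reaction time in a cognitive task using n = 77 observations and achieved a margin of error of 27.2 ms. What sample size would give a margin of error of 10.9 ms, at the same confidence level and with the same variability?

480

Margin of error scales as 1/√n, so n₂ = n₁·(E₁/E₂)².
n₂ = 77 × (27.2/10.9)² = 77 × 6.227 = 479.48
Round up: n₂ = 480.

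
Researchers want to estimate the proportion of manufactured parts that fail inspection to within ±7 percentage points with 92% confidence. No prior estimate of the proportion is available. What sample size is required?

For a proportion with margin E = 0.07 at 92% confidence, z = 1.751.
With no prior estimate, use p = 0.5, which maximizes p(1−p) at 0.25.
n = 0.25 × (z/E)² = 0.25 × (1.751/0.07)² = 156.43
Round up: n = 157.

157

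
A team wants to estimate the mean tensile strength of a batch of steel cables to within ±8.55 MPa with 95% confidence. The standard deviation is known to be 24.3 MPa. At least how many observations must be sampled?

32

For a mean, the margin of error is E = z·σ/√n, so n = (zσ/E)².
At 95% confidence, z = 1.960.
n = (1.960 × 24.3 / 8.55)² = 31.03
Round up: n = 32.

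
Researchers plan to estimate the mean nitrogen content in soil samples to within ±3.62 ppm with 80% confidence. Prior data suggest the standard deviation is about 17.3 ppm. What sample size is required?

For a mean, the margin of error is E = z·σ/√n, so n = (zσ/E)².
At 80% confidence, z = 1.282.
n = (1.282 × 17.3 / 3.62)² = 37.54
Round up: n = 38.

38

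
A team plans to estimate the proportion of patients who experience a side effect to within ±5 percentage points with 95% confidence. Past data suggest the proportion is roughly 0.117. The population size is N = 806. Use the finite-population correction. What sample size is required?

n = 133

For a proportion with margin E = 0.05 at 95% confidence, z = 1.960.
n = p̂(1−p̂)(z/E)² = 0.117 × 0.883 × (1.960/0.05)² = 158.75 — call this n₀.
Finite-population correction with N = 806: n = n₀ / (1 + (n₀−1)/N) = 158.75 / 1.196 = 132.73
Round up: n = 133.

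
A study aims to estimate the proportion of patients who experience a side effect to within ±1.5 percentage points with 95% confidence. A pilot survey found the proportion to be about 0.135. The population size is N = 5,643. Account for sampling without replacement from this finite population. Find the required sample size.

n = 1474

For a proportion with margin E = 0.015 at 95% confidence, z = 1.960.
n = p̂(1−p̂)(z/E)² = 0.135 × 0.865 × (1.960/0.015)² = 1993.79 — call this n₀.
Finite-population correction with N = 5,643: n = n₀ / (1 + (n₀−1)/N) = 1993.79 / 1.353 = 1473.61
Round up: n = 1474.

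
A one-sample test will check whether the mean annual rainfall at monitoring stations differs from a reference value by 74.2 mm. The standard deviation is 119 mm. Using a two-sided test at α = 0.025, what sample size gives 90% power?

32

For a one-sample z-test, n = ((z_{α/2} + z_β)·σ/δ)².
z_{α/2} = 2.241 (two-sided α = 0.025); z_β = 1.282 (power 90% → β = 0.1).
n = (3.523 × 119 / 74.2)² = 31.92
Round up: n = 32.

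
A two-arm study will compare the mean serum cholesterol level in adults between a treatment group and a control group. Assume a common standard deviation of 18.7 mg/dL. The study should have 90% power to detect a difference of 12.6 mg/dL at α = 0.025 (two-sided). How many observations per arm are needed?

55 per group

For two equal groups, n per group = 2·((z_{α/2} + z_β)·σ/δ)².
z_{α/2} = 2.241; z_β = 1.282 (power 90%).
n = 2 × (3.523 × 18.7 / 12.6)² = 2 × 27.34 = 54.68
Round up: n = 55 per group.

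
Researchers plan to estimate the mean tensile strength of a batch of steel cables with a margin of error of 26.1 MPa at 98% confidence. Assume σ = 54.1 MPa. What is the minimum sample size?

For a mean, the margin of error is E = z·σ/√n, so n = (zσ/E)².
At 98% confidence, z = 2.326.
n = (2.326 × 54.1 / 26.1)² = 23.25
Round up: n = 24.

24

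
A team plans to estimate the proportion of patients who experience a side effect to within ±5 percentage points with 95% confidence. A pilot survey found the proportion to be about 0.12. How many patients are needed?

For a proportion with margin E = 0.05 at 95% confidence, z = 1.960.
n = p̂(1−p̂)(z/E)² = 0.12 × 0.88 × (1.960/0.05)² = 162.27
Round up: n = 163.

163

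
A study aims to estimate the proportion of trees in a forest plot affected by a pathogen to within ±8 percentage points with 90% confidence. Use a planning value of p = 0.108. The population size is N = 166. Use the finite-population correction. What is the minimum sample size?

33

For a proportion with margin E = 0.08 at 90% confidence, z = 1.645.
n = p̂(1−p̂)(z/E)² = 0.108 × 0.892 × (1.645/0.08)² = 40.73 — call this n₀.
Finite-population correction with N = 166: n = n₀ / (1 + (n₀−1)/N) = 40.73 / 1.239 = 32.87
Round up: n = 33.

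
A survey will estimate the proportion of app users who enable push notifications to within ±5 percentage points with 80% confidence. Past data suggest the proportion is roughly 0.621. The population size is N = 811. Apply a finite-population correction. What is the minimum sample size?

For a proportion with margin E = 0.05 at 80% confidence, z = 1.282.
n = p̂(1−p̂)(z/E)² = 0.621 × 0.379 × (1.282/0.05)² = 154.73 — call this n₀.
Finite-population correction with N = 811: n = n₀ / (1 + (n₀−1)/N) = 154.73 / 1.19 = 130.03
Round up: n = 131.

n = 131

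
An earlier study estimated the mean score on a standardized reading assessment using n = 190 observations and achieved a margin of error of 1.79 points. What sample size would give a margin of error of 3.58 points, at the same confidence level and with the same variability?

Margin of error scales as 1/√n, so n₂ = n₁·(E₁/E₂)².
n₂ = 190 × (1.79/3.58)² = 190 × 0.25 = 47.50
Round up: n₂ = 48.

48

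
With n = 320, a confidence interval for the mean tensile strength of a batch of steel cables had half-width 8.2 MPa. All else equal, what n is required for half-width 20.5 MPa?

Margin of error scales as 1/√n, so n₂ = n₁·(E₁/E₂)².
n₂ = 320 × (8.2/20.5)² = 320 × 0.16 = 51.20
Round up: n₂ = 52.

52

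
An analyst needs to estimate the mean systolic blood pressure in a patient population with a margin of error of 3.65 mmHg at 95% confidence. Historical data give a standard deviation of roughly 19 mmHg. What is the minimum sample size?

For a mean, the margin of error is E = z·σ/√n, so n = (zσ/E)².
At 95% confidence, z = 1.960.
n = (1.960 × 19 / 3.65)² = 104.10
Round up: n = 105.

105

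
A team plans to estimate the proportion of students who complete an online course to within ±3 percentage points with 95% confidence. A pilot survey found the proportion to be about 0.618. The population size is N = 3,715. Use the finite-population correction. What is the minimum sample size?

n = 793

For a proportion with margin E = 0.03 at 95% confidence, z = 1.960.
n = p̂(1−p̂)(z/E)² = 0.618 × 0.382 × (1.960/0.03)² = 1007.68 — call this n₀.
Finite-population correction with N = 3,715: n = n₀ / (1 + (n₀−1)/N) = 1007.68 / 1.271 = 792.82
Round up: n = 793.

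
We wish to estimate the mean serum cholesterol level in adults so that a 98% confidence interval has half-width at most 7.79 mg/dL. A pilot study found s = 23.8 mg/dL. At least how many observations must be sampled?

51

For a mean, the margin of error is E = z·σ/√n, so n = (zσ/E)².
At 98% confidence, z = 2.326.
n = (2.326 × 23.8 / 7.79)² = 50.50
Round up: n = 51.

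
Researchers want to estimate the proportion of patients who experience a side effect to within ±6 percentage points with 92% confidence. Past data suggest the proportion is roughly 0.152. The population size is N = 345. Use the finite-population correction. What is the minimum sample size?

For a proportion with margin E = 0.06 at 92% confidence, z = 1.751.
n = p̂(1−p̂)(z/E)² = 0.152 × 0.848 × (1.751/0.06)² = 109.78 — call this n₀.
Finite-population correction with N = 345: n = n₀ / (1 + (n₀−1)/N) = 109.78 / 1.315 = 83.48
Round up: n = 84.

84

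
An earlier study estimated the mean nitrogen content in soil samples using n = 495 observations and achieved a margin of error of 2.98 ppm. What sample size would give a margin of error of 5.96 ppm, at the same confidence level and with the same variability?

124

Margin of error scales as 1/√n, so n₂ = n₁·(E₁/E₂)².
n₂ = 495 × (2.98/5.96)² = 495 × 0.25 = 123.75
Round up: n₂ = 124.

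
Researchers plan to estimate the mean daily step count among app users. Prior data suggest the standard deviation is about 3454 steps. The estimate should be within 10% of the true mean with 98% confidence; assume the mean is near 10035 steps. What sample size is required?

n = 65

For a mean, the margin of error is E = z·σ/√n, so n = (zσ/E)².
At 98% confidence, z = 2.326.
E = 10% of 10035 = 1004 steps.
n = (2.326 × 3454 / 1004)² = 64.10
Round up: n = 65.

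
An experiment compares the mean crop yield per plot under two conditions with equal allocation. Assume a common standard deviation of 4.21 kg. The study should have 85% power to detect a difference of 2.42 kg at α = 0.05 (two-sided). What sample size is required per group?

For two equal groups, n per group = 2·((z_{α/2} + z_β)·σ/δ)².
z_{α/2} = 1.960; z_β = 1.036 (power 85%).
n = 2 × (2.996 × 4.21 / 2.42)² = 2 × 27.17 = 54.34
Round up: n = 55 per group.

55 per group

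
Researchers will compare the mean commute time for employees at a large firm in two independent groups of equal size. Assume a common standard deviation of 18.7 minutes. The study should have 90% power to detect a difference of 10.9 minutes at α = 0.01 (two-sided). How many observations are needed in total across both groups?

176 total

For two equal groups, n per group = 2·((z_{α/2} + z_β)·σ/δ)².
z_{α/2} = 2.576; z_β = 1.282 (power 90%).
n = 2 × (3.858 × 18.7 / 10.9)² = 2 × 43.81 = 87.62
Round up: n = 88 per group.
Total across both groups: 2 × 88 = 176.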